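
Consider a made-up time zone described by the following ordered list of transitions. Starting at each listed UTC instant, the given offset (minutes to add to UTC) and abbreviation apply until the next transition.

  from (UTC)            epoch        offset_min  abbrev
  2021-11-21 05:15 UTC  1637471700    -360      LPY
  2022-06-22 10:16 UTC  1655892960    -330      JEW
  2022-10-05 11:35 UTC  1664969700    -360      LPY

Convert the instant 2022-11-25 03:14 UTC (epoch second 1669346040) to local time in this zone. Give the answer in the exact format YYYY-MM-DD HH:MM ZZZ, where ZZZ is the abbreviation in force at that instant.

2022-11-24 21:14 LPY

Query: 2022-11-25 03:14 UTC
Rule 3/3 (LPY, -06:00): 2022-10-05 11:35 UTC ≤ query < +∞
3·60 + 14 - 360 = -166 min
-166 = -1·1440 + 1274; 1274 = 21·60 + 14 → 21:14, 2022-11-25 - 1 day = 2022-11-24
→ 2022-11-24 21:14 LPY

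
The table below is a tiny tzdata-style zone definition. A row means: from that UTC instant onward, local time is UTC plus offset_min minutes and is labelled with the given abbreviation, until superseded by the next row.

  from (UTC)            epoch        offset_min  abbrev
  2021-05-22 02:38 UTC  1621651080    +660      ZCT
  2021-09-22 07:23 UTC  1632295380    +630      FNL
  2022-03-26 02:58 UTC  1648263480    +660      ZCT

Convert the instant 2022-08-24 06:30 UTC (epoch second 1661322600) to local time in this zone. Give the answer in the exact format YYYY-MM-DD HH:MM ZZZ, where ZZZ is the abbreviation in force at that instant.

Query: 2022-08-24 06:30 UTC
Rule 3/3 (ZCT, +11:00): 2022-03-26 02:58 UTC ≤ query < +∞
6·60 + 30 + 660 = 1050 min
1050 = 0·1440 + 1050; 1050 = 17·60 + 30 → 17:30, same day
→ 2022-08-24 17:30 ZCT

2022-08-24 17:30 ZCT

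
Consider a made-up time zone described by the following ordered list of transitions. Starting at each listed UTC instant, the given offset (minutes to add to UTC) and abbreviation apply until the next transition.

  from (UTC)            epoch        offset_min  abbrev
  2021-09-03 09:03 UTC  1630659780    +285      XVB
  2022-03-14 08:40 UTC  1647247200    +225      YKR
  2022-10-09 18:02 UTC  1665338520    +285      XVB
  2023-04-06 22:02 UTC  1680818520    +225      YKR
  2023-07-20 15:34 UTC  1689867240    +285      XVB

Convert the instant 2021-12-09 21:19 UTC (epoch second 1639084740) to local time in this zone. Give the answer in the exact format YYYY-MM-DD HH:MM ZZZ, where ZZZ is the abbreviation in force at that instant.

Query: 2021-12-09 21:19 UTC
Rule 1/5 (XVB, +04:45): 2021-09-03 09:03 UTC ≤ query < 2022-03-14 08:40 UTC
21·60 + 19 + 285 = 1564 min
1564 = 1·1440 + 124; 124 = 2·60 + 4 → 02:04, 2021-12-09 + 1 day = 2021-12-10
→ 2021-12-10 02:04 XVB

2021-12-10 02:04 XVB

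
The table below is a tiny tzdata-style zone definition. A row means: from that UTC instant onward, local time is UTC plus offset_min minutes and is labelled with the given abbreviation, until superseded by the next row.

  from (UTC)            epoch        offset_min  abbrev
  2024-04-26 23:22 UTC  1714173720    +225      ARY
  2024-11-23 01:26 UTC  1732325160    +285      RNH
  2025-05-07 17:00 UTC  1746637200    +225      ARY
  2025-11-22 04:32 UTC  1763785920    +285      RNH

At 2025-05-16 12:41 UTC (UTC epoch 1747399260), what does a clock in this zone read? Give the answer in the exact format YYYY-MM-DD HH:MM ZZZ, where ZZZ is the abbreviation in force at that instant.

2025-05-16 16:26 ARY

Query: 2025-05-16 12:41 UTC
Rule 3/4 (ARY, +03:45): 2025-05-07 17:00 UTC ≤ query < 2025-11-22 04:32 UTC
12·60 + 41 + 225 = 986 min
986 = 0·1440 + 986; 986 = 16·60 + 26 → 16:26, same day
→ 2025-05-16 16:26 ARY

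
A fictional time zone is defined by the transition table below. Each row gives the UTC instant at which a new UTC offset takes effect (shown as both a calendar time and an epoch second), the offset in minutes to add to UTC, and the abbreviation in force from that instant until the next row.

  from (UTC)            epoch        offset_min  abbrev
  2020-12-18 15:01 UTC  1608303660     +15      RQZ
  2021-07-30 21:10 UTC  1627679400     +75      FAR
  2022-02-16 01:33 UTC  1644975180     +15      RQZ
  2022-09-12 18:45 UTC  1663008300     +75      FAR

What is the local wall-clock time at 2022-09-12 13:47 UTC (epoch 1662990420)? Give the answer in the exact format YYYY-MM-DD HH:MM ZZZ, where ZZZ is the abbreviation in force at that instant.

Query: 2022-09-12 13:47 UTC
Rule 3/4 (RQZ, +00:15): 2022-02-16 01:33 UTC ≤ query < 2022-09-12 18:45 UTC
13·60 + 47 + 15 = 842 min
842 = 0·1440 + 842; 842 = 14·60 + 2 → 14:02, same day
→ 2022-09-12 14:02 RQZ

2022-09-12 14:02 RQZ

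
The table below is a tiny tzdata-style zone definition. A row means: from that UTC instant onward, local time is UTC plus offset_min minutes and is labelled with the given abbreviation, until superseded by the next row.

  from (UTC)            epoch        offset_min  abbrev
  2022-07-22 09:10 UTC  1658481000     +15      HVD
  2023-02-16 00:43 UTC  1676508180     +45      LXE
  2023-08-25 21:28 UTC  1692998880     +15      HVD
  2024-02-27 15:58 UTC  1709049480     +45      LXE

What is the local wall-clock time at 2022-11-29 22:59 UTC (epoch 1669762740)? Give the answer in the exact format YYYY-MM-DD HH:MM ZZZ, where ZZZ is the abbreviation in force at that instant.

2022-11-29 23:14 HVD

Query: 2022-11-29 22:59 UTC
Rule 1/4 (HVD, +00:15): 2022-07-22 09:10 UTC ≤ query < 2023-02-16 00:43 UTC
22·60 + 59 + 15 = 1394 min
1394 = 0·1440 + 1394; 1394 = 23·60 + 14 → 23:14, same day
→ 2022-11-29 23:14 HVD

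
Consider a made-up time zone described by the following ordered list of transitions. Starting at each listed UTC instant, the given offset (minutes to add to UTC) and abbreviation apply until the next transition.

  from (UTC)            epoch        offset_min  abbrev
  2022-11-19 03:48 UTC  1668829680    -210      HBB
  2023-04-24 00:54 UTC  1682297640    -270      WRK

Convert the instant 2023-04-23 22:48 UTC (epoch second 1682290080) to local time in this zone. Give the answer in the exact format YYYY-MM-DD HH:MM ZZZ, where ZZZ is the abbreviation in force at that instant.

Query: 2023-04-23 22:48 UTC
Rule 1/2 (HBB, -03:30): 2022-11-19 03:48 UTC ≤ query < 2023-04-24 00:54 UTC
22·60 + 48 - 210 = 1158 min
1158 = 0·1440 + 1158; 1158 = 19·60 + 18 → 19:18, same day
→ 2023-04-23 19:18 HBB

2023-04-23 19:18 HBB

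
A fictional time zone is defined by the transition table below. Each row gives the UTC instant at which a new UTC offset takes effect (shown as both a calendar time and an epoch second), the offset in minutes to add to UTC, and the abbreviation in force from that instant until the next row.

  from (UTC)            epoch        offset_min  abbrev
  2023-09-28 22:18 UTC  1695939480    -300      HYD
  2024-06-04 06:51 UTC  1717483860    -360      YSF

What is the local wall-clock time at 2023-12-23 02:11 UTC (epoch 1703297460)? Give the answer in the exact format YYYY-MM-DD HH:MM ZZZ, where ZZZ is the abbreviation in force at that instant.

2023-12-22 21:11 HYD

Query: 2023-12-23 02:11 UTC
Rule 1/2 (HYD, -05:00): 2023-09-28 22:18 UTC ≤ query < 2024-06-04 06:51 UTC
2·60 + 11 - 300 = -169 min
-169 = -1·1440 + 1271; 1271 = 21·60 + 11 → 21:11, 2023-12-23 - 1 day = 2023-12-22
→ 2023-12-22 21:11 HYD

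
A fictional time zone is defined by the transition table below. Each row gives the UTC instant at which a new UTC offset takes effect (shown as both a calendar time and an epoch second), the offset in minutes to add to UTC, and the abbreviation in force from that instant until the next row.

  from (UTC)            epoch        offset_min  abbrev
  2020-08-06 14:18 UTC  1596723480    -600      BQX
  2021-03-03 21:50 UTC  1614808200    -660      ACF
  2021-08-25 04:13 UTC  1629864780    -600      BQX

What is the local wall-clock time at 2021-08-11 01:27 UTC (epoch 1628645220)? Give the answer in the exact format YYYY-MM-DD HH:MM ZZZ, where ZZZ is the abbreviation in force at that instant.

2021-08-10 14:27 ACF

Query: 2021-08-11 01:27 UTC
Rule 2/3 (ACF, -11:00): 2021-03-03 21:50 UTC ≤ query < 2021-08-25 04:13 UTC
1·60 + 27 - 660 = -573 min
-573 = -1·1440 + 867; 867 = 14·60 + 27 → 14:27, 2021-08-11 - 1 day = 2021-08-10
→ 2021-08-10 14:27 ACF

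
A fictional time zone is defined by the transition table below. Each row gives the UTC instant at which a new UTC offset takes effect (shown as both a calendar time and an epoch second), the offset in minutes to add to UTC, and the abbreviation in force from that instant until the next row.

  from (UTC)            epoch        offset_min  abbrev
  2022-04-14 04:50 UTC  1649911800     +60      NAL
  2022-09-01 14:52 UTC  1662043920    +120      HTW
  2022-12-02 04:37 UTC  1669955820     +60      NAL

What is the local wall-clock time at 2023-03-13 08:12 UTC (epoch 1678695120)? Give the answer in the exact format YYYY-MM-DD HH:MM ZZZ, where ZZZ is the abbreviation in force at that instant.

Query: 2023-03-13 08:12 UTC
Rule 3/3 (NAL, +01:00): 2022-12-02 04:37 UTC ≤ query < +∞
8·60 + 12 + 60 = 552 min
552 = 0·1440 + 552; 552 = 9·60 + 12 → 09:12, same day
→ 2023-03-13 09:12 NAL

2023-03-13 09:12 NAL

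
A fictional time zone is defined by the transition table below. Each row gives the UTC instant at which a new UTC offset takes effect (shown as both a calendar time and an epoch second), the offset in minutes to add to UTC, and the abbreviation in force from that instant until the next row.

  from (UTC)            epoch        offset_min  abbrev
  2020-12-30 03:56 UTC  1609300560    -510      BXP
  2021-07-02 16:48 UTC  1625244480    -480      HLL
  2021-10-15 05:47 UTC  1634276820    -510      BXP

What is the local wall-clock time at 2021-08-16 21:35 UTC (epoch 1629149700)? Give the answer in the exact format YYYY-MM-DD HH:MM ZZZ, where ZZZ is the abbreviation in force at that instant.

2021-08-16 13:35 HLL

Query: 2021-08-16 21:35 UTC
Rule 2/3 (HLL, -08:00): 2021-07-02 16:48 UTC ≤ query < 2021-10-15 05:47 UTC
21·60 + 35 - 480 = 815 min
815 = 0·1440 + 815; 815 = 13·60 + 35 → 13:35, same day
→ 2021-08-16 13:35 HLL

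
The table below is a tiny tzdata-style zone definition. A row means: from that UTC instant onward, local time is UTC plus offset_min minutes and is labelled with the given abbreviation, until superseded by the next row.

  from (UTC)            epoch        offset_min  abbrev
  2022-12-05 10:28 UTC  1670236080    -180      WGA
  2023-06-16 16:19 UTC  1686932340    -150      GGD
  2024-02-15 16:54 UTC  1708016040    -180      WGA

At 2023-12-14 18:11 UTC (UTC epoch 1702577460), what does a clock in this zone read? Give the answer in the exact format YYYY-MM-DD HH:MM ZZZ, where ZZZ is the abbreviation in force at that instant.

2023-12-14 15:41 GGD

Query: 2023-12-14 18:11 UTC
Rule 2/3 (GGD, -02:30): 2023-06-16 16:19 UTC ≤ query < 2024-02-15 16:54 UTC
18·60 + 11 - 150 = 941 min
941 = 0·1440 + 941; 941 = 15·60 + 41 → 15:41, same day
→ 2023-12-14 15:41 GGD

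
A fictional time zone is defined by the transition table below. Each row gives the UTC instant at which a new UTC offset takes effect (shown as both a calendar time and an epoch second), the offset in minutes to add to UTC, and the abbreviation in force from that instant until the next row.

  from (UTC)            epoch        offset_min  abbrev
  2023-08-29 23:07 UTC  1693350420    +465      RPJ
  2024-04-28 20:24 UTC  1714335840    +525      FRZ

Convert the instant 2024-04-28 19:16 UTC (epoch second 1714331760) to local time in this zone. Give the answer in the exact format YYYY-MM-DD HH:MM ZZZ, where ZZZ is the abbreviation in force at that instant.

Query: 2024-04-28 19:16 UTC
Rule 1/2 (RPJ, +07:45): 2023-08-29 23:07 UTC ≤ query < 2024-04-28 20:24 UTC
19·60 + 16 + 465 = 1621 min
1621 = 1·1440 + 181; 181 = 3·60 + 1 → 03:01, 2024-04-28 + 1 day = 2024-04-29
→ 2024-04-29 03:01 RPJ

2024-04-29 03:01 RPJ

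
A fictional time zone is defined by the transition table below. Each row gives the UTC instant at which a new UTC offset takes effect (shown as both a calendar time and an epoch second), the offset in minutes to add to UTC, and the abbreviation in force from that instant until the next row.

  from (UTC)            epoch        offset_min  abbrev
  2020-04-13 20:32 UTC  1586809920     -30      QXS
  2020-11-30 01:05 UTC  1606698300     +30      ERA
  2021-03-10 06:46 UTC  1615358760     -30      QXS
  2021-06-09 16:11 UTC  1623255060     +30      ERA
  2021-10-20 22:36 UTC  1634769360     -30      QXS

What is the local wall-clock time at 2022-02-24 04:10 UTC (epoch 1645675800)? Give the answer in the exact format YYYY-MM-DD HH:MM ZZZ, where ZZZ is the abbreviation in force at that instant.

2022-02-24 03:40 QXS

Query: 2022-02-24 04:10 UTC
Rule 5/5 (QXS, -00:30): 2021-10-20 22:36 UTC ≤ query < +∞
4·60 + 10 - 30 = 220 min
220 = 0·1440 + 220; 220 = 3·60 + 40 → 03:40, same day
→ 2022-02-24 03:40 QXS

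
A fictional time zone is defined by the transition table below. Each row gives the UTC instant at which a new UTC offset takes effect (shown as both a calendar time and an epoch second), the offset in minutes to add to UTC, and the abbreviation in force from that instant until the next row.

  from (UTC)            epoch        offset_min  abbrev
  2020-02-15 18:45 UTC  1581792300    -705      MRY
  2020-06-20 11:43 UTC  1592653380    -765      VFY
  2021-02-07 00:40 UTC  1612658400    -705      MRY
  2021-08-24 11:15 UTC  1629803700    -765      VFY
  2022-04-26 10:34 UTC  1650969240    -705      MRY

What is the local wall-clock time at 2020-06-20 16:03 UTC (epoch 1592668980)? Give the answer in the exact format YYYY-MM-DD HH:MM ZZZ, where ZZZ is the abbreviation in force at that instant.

2020-06-20 03:18 VFY

Query: 2020-06-20 16:03 UTC
Rule 2/5 (VFY, -12:45): 2020-06-20 11:43 UTC ≤ query < 2021-02-07 00:40 UTC
16·60 + 3 - 765 = 198 min
198 = 0·1440 + 198; 198 = 3·60 + 18 → 03:18, same day
→ 2020-06-20 03:18 VFY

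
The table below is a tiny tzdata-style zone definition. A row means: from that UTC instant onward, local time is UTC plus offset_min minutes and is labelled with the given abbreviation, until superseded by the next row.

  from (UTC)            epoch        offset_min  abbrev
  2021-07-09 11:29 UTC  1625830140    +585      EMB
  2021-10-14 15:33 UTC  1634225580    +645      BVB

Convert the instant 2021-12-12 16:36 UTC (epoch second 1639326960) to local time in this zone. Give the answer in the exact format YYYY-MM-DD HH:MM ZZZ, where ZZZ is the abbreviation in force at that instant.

2021-12-13 03:21 BVB

Query: 2021-12-12 16:36 UTC
Rule 2/2 (BVB, +10:45): 2021-10-14 15:33 UTC ≤ query < +∞
16·60 + 36 + 645 = 1641 min
1641 = 1·1440 + 201; 201 = 3·60 + 21 → 03:21, 2021-12-12 + 1 day = 2021-12-13
→ 2021-12-13 03:21 BVB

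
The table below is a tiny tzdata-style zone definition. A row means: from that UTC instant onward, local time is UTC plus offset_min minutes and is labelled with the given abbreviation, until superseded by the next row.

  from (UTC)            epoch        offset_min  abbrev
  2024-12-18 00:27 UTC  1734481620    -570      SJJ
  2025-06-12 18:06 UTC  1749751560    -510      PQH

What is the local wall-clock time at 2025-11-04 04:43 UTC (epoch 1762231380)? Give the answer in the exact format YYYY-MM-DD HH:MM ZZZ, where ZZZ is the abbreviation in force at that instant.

2025-11-03 20:13 PQH

Query: 2025-11-04 04:43 UTC
Rule 2/2 (PQH, -08:30): 2025-06-12 18:06 UTC ≤ query < +∞
4·60 + 43 - 510 = -227 min
-227 = -1·1440 + 1213; 1213 = 20·60 + 13 → 20:13, 2025-11-04 - 1 day = 2025-11-03
→ 2025-11-03 20:13 PQH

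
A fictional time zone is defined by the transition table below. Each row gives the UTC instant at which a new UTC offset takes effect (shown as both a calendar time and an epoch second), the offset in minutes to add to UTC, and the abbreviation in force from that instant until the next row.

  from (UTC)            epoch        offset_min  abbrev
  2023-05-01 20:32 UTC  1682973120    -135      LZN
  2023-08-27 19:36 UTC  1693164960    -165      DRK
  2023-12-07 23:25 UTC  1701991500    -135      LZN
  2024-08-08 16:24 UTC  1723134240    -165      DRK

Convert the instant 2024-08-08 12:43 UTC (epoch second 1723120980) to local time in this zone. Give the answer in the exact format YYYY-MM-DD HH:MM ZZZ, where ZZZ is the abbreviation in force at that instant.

Query: 2024-08-08 12:43 UTC
Rule 3/4 (LZN, -02:15): 2023-12-07 23:25 UTC ≤ query < 2024-08-08 16:24 UTC
12·60 + 43 - 135 = 628 min
628 = 0·1440 + 628; 628 = 10·60 + 28 → 10:28, same day
→ 2024-08-08 10:28 LZN

2024-08-08 10:28 LZN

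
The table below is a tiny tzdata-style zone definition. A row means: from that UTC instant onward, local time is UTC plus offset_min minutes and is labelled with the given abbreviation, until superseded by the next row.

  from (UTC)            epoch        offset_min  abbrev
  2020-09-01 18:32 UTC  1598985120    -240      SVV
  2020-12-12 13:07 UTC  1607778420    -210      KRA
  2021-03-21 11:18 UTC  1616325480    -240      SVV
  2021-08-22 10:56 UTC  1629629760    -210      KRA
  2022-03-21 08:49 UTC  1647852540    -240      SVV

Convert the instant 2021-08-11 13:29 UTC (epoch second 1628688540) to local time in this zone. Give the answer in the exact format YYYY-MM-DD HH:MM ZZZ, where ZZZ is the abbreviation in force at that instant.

Query: 2021-08-11 13:29 UTC
Rule 3/5 (SVV, -04:00): 2021-03-21 11:18 UTC ≤ query < 2021-08-22 10:56 UTC
13·60 + 29 - 240 = 569 min
569 = 0·1440 + 569; 569 = 9·60 + 29 → 09:29, same day
→ 2021-08-11 09:29 SVV

2021-08-11 09:29 SVV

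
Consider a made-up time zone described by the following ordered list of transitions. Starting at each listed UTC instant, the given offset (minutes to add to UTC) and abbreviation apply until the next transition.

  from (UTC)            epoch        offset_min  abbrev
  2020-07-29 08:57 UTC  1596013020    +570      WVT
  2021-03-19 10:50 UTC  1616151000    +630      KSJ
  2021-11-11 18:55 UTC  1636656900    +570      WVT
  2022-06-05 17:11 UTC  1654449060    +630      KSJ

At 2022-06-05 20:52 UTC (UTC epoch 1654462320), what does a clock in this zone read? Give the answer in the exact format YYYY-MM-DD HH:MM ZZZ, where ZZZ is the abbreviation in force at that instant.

Query: 2022-06-05 20:52 UTC
Rule 4/4 (KSJ, +10:30): 2022-06-05 17:11 UTC ≤ query < +∞
20·60 + 52 + 630 = 1882 min
1882 = 1·1440 + 442; 442 = 7·60 + 22 → 07:22, 2022-06-05 + 1 day = 2022-06-06
→ 2022-06-06 07:22 KSJ

2022-06-06 07:22 KSJ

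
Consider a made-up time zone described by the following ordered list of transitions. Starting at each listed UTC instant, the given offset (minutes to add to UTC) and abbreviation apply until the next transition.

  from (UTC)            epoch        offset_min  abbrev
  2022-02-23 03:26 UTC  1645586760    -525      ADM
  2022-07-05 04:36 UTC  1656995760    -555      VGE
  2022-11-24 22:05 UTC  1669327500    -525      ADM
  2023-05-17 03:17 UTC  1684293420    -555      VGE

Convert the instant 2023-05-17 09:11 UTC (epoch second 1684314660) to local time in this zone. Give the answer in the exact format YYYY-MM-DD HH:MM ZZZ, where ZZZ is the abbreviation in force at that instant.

Query: 2023-05-17 09:11 UTC
Rule 4/4 (VGE, -09:15): 2023-05-17 03:17 UTC ≤ query < +∞
9·60 + 11 - 555 = -4 min
-4 = -1·1440 + 1436; 1436 = 23·60 + 56 → 23:56, 2023-05-17 - 1 day = 2023-05-16
→ 2023-05-16 23:56 VGE

2023-05-16 23:56 VGE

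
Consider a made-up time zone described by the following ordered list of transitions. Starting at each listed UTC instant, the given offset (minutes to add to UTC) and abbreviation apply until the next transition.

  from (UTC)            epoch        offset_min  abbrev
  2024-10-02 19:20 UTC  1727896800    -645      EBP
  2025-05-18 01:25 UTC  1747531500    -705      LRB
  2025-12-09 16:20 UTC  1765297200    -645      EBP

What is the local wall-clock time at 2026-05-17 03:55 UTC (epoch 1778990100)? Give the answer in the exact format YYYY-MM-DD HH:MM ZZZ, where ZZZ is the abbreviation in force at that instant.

2026-05-16 17:10 EBP

Query: 2026-05-17 03:55 UTC
Rule 3/3 (EBP, -10:45): 2025-12-09 16:20 UTC ≤ query < +∞
3·60 + 55 - 645 = -410 min
-410 = -1·1440 + 1030; 1030 = 17·60 + 10 → 17:10, 2026-05-17 - 1 day = 2026-05-16
→ 2026-05-16 17:10 EBP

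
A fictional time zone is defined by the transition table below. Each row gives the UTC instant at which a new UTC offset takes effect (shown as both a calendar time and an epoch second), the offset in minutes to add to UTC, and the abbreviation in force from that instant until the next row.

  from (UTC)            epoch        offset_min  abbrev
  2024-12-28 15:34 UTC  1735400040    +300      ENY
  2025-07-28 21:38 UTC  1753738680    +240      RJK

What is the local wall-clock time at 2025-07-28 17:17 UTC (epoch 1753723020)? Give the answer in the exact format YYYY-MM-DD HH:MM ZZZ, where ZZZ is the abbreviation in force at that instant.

2025-07-28 22:17 ENY

Query: 2025-07-28 17:17 UTC
Rule 1/2 (ENY, +05:00): 2024-12-28 15:34 UTC ≤ query < 2025-07-28 21:38 UTC
17·60 + 17 + 300 = 1337 min
1337 = 0·1440 + 1337; 1337 = 22·60 + 17 → 22:17, same day
→ 2025-07-28 22:17 ENY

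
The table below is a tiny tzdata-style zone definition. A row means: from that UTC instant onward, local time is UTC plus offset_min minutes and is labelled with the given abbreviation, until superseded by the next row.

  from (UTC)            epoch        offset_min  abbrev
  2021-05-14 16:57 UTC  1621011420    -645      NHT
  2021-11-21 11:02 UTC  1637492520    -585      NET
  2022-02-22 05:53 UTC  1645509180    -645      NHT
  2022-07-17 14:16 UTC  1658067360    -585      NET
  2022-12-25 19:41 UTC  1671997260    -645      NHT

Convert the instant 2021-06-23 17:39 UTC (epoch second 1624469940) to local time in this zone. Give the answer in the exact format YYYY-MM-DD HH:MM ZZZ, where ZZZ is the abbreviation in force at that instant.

Query: 2021-06-23 17:39 UTC
Rule 1/5 (NHT, -10:45): 2021-05-14 16:57 UTC ≤ query < 2021-11-21 11:02 UTC
17·60 + 39 - 645 = 414 min
414 = 0·1440 + 414; 414 = 6·60 + 54 → 06:54, same day
→ 2021-06-23 06:54 NHT

2021-06-23 06:54 NHT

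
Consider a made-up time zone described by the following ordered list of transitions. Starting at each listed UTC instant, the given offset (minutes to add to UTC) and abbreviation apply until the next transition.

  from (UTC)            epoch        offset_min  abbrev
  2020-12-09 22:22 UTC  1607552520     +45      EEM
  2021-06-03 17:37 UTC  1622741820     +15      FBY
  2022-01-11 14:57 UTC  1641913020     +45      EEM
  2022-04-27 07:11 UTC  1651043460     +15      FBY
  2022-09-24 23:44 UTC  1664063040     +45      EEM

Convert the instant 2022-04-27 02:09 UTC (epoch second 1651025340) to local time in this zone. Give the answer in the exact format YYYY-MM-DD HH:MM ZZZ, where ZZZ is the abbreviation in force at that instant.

2022-04-27 02:54 EEM

Query: 2022-04-27 02:09 UTC
Rule 3/5 (EEM, +00:45): 2022-01-11 14:57 UTC ≤ query < 2022-04-27 07:11 UTC
2·60 + 9 + 45 = 174 min
174 = 0·1440 + 174; 174 = 2·60 + 54 → 02:54, same day
→ 2022-04-27 02:54 EEM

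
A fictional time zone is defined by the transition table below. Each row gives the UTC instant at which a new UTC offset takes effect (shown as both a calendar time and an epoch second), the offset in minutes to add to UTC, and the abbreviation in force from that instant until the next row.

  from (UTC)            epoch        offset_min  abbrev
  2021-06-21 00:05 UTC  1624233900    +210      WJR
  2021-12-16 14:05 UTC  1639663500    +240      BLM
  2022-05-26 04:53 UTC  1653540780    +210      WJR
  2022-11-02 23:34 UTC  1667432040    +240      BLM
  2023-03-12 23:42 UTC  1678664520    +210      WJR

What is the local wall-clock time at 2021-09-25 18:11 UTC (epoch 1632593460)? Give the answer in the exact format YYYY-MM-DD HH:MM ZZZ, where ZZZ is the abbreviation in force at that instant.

2021-09-25 21:41 WJR

Query: 2021-09-25 18:11 UTC
Rule 1/5 (WJR, +03:30): 2021-06-21 00:05 UTC ≤ query < 2021-12-16 14:05 UTC
18·60 + 11 + 210 = 1301 min
1301 = 0·1440 + 1301; 1301 = 21·60 + 41 → 21:41, same day
→ 2021-09-25 21:41 WJR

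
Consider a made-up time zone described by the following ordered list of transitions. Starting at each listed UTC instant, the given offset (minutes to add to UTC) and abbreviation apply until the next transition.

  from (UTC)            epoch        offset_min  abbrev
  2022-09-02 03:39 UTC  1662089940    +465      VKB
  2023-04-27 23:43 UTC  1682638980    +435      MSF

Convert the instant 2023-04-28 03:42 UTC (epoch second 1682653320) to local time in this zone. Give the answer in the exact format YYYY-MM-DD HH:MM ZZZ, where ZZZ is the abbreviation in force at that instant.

2023-04-28 10:57 MSF

Query: 2023-04-28 03:42 UTC
Rule 2/2 (MSF, +07:15): 2023-04-27 23:43 UTC ≤ query < +∞
3·60 + 42 + 435 = 657 min
657 = 0·1440 + 657; 657 = 10·60 + 57 → 10:57, same day
→ 2023-04-28 10:57 MSF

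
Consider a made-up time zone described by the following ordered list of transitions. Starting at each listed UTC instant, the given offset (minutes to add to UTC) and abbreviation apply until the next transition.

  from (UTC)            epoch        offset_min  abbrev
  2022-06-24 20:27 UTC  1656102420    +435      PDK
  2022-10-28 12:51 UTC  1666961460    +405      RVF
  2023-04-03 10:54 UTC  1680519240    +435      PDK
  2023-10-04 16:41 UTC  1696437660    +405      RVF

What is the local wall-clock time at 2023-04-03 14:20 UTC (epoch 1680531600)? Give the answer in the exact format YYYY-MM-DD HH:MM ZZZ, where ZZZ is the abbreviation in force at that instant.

2023-04-03 21:35 PDK

Query: 2023-04-03 14:20 UTC
Rule 3/4 (PDK, +07:15): 2023-04-03 10:54 UTC ≤ query < 2023-10-04 16:41 UTC
14·60 + 20 + 435 = 1295 min
1295 = 0·1440 + 1295; 1295 = 21·60 + 35 → 21:35, same day
→ 2023-04-03 21:35 PDK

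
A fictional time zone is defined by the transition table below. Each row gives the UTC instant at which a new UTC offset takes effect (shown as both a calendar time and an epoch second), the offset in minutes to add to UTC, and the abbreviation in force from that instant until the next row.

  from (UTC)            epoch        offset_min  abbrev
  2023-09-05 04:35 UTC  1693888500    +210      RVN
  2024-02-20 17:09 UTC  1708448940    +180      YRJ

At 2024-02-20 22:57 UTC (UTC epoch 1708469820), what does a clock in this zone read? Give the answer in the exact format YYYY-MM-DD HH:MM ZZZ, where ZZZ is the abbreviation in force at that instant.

Query: 2024-02-20 22:57 UTC
Rule 2/2 (YRJ, +03:00): 2024-02-20 17:09 UTC ≤ query < +∞
22·60 + 57 + 180 = 1557 min
1557 = 1·1440 + 117; 117 = 1·60 + 57 → 01:57, 2024-02-20 + 1 day = 2024-02-21
→ 2024-02-21 01:57 YRJ

2024-02-21 01:57 YRJ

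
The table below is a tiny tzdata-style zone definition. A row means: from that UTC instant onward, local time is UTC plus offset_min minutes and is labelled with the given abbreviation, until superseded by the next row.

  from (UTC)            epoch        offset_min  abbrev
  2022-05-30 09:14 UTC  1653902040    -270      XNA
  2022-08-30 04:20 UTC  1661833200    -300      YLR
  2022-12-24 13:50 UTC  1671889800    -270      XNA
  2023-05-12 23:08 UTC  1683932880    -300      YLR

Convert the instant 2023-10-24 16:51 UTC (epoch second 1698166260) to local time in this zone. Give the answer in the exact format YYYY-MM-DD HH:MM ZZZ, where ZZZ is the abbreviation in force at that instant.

Query: 2023-10-24 16:51 UTC
Rule 4/4 (YLR, -05:00): 2023-05-12 23:08 UTC ≤ query < +∞
16·60 + 51 - 300 = 711 min
711 = 0·1440 + 711; 711 = 11·60 + 51 → 11:51, same day
→ 2023-10-24 11:51 YLR

2023-10-24 11:51 YLR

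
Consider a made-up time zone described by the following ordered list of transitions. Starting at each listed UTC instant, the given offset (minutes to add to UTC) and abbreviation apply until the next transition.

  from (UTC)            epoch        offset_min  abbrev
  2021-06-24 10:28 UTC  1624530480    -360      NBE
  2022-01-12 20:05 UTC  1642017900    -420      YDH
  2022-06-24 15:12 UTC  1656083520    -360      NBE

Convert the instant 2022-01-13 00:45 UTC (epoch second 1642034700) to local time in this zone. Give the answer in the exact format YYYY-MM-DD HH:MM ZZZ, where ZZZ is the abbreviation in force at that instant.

Query: 2022-01-13 00:45 UTC
Rule 2/3 (YDH, -07:00): 2022-01-12 20:05 UTC ≤ query < 2022-06-24 15:12 UTC
0·60 + 45 - 420 = -375 min
-375 = -1·1440 + 1065; 1065 = 17·60 + 45 → 17:45, 2022-01-13 - 1 day = 2022-01-12
→ 2022-01-12 17:45 YDH

2022-01-12 17:45 YDH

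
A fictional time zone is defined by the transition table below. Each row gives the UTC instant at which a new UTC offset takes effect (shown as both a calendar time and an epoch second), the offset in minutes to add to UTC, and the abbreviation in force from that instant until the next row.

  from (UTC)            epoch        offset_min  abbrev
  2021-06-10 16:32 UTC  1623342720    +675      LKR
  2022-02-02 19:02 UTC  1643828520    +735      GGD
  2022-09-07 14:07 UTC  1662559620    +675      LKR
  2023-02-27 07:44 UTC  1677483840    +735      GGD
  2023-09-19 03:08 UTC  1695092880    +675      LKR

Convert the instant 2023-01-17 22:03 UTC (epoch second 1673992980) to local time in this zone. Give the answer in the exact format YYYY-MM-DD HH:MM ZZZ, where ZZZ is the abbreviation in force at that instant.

Query: 2023-01-17 22:03 UTC
Rule 3/5 (LKR, +11:15): 2022-09-07 14:07 UTC ≤ query < 2023-02-27 07:44 UTC
22·60 + 3 + 675 = 1998 min
1998 = 1·1440 + 558; 558 = 9·60 + 18 → 09:18, 2023-01-17 + 1 day = 2023-01-18
→ 2023-01-18 09:18 LKR

2023-01-18 09:18 LKR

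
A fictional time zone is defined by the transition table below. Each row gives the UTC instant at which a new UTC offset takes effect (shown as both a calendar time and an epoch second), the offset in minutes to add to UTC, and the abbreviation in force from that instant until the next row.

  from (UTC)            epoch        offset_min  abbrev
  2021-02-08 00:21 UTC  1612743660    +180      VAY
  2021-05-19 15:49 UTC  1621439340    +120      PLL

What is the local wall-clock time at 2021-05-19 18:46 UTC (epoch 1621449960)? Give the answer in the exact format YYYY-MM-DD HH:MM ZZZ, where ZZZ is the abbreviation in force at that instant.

Query: 2021-05-19 18:46 UTC
Rule 2/2 (PLL, +02:00): 2021-05-19 15:49 UTC ≤ query < +∞
18·60 + 46 + 120 = 1246 min
1246 = 0·1440 + 1246; 1246 = 20·60 + 46 → 20:46, same day
→ 2021-05-19 20:46 PLL

2021-05-19 20:46 PLL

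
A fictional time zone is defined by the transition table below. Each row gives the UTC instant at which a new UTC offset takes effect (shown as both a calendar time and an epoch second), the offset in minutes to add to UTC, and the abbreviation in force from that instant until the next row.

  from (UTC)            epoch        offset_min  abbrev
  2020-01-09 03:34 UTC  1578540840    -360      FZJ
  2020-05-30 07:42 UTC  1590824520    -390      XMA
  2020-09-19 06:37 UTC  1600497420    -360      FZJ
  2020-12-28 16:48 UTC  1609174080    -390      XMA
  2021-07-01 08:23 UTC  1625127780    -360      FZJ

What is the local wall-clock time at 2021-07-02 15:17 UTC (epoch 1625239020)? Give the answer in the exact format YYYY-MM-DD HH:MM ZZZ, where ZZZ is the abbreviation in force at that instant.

2021-07-02 09:17 FZJ

Query: 2021-07-02 15:17 UTC
Rule 5/5 (FZJ, -06:00): 2021-07-01 08:23 UTC ≤ query < +∞
15·60 + 17 - 360 = 557 min
557 = 0·1440 + 557; 557 = 9·60 + 17 → 09:17, same day
→ 2021-07-02 09:17 FZJ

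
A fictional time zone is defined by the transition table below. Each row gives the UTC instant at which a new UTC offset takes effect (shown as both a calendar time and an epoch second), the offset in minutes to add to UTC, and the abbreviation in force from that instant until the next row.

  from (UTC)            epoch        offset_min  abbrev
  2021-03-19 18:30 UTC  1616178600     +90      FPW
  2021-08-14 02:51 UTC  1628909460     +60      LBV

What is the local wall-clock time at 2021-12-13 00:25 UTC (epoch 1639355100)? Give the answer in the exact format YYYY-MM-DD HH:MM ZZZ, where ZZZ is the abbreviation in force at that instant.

2021-12-13 01:25 LBV

Query: 2021-12-13 00:25 UTC
Rule 2/2 (LBV, +01:00): 2021-08-14 02:51 UTC ≤ query < +∞
0·60 + 25 + 60 = 85 min
85 = 0·1440 + 85; 85 = 1·60 + 25 → 01:25, same day
→ 2021-12-13 01:25 LBV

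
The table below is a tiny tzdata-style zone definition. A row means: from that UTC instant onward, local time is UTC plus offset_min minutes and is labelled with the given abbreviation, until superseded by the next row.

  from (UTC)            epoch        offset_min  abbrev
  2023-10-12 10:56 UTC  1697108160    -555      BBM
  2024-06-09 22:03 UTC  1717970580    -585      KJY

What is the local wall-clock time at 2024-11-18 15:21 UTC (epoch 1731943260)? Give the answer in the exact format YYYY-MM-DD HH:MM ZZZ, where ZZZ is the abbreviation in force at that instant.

Query: 2024-11-18 15:21 UTC
Rule 2/2 (KJY, -09:45): 2024-06-09 22:03 UTC ≤ query < +∞
15·60 + 21 - 585 = 336 min
336 = 0·1440 + 336; 336 = 5·60 + 36 → 05:36, same day
→ 2024-11-18 05:36 KJY

2024-11-18 05:36 KJY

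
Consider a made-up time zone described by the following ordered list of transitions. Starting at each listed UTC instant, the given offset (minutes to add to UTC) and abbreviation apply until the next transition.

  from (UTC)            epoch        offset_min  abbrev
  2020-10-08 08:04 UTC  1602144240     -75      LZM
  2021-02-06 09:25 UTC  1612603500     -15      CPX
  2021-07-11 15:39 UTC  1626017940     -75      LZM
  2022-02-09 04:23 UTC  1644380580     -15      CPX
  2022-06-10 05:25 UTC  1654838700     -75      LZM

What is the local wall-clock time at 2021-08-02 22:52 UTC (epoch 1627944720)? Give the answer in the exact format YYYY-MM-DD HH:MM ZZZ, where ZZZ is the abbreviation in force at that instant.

Query: 2021-08-02 22:52 UTC
Rule 3/5 (LZM, -01:15): 2021-07-11 15:39 UTC ≤ query < 2022-02-09 04:23 UTC
22·60 + 52 - 75 = 1297 min
1297 = 0·1440 + 1297; 1297 = 21·60 + 37 → 21:37, same day
→ 2021-08-02 21:37 LZM

2021-08-02 21:37 LZM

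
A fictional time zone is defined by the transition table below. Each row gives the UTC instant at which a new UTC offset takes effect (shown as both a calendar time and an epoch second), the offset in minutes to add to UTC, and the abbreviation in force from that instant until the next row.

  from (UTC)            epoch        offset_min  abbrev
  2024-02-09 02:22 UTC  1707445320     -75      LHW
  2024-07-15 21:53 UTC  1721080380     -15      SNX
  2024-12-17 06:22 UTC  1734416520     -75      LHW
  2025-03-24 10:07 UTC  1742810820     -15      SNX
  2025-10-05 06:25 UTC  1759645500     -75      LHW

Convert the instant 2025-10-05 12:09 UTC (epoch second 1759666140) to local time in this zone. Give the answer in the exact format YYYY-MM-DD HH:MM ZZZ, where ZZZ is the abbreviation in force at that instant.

2025-10-05 10:54 LHW

Query: 2025-10-05 12:09 UTC
Rule 5/5 (LHW, -01:15): 2025-10-05 06:25 UTC ≤ query < +∞
12·60 + 9 - 75 = 654 min
654 = 0·1440 + 654; 654 = 10·60 + 54 → 10:54, same day
→ 2025-10-05 10:54 LHW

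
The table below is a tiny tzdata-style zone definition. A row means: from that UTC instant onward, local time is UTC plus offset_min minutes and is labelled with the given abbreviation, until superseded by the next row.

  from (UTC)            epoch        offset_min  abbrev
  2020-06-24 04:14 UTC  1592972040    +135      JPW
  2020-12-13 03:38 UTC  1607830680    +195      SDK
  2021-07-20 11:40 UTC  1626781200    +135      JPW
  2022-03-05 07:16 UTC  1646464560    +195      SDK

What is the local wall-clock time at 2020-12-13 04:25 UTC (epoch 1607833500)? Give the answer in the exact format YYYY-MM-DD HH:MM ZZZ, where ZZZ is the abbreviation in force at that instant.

Query: 2020-12-13 04:25 UTC
Rule 2/4 (SDK, +03:15): 2020-12-13 03:38 UTC ≤ query < 2021-07-20 11:40 UTC
4·60 + 25 + 195 = 460 min
460 = 0·1440 + 460; 460 = 7·60 + 40 → 07:40, same day
→ 2020-12-13 07:40 SDK

2020-12-13 07:40 SDK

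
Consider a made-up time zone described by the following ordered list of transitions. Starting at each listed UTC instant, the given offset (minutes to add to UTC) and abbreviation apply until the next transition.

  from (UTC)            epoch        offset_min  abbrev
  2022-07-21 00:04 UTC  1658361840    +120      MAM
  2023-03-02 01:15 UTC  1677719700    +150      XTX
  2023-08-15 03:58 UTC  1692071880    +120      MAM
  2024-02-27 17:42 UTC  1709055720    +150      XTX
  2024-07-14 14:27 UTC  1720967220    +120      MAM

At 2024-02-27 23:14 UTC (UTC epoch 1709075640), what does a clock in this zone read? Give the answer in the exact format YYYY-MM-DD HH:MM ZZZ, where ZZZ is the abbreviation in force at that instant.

Query: 2024-02-27 23:14 UTC
Rule 4/5 (XTX, +02:30): 2024-02-27 17:42 UTC ≤ query < 2024-07-14 14:27 UTC
23·60 + 14 + 150 = 1544 min
1544 = 1·1440 + 104; 104 = 1·60 + 44 → 01:44, 2024-02-27 + 1 day = 2024-02-28
→ 2024-02-28 01:44 XTX

2024-02-28 01:44 XTX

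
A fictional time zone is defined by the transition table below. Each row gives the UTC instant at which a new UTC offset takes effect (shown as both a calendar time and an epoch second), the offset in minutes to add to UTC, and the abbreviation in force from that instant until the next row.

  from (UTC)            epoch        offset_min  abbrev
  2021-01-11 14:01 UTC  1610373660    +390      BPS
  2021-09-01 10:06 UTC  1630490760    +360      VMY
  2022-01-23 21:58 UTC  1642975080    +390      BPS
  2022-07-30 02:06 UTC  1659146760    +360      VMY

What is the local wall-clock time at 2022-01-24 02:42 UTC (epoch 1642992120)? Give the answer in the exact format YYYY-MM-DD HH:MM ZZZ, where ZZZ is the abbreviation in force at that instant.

Query: 2022-01-24 02:42 UTC
Rule 3/4 (BPS, +06:30): 2022-01-23 21:58 UTC ≤ query < 2022-07-30 02:06 UTC
2·60 + 42 + 390 = 552 min
552 = 0·1440 + 552; 552 = 9·60 + 12 → 09:12, same day
→ 2022-01-24 09:12 BPS

2022-01-24 09:12 BPS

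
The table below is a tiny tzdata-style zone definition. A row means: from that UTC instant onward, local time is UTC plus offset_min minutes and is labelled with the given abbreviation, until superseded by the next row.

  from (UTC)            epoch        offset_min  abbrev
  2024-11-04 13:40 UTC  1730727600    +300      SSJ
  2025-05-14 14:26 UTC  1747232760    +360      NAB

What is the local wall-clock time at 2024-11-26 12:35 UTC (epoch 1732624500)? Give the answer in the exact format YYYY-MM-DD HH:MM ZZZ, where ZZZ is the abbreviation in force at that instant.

Query: 2024-11-26 12:35 UTC
Rule 1/2 (SSJ, +05:00): 2024-11-04 13:40 UTC ≤ query < 2025-05-14 14:26 UTC
12·60 + 35 + 300 = 1055 min
1055 = 0·1440 + 1055; 1055 = 17·60 + 35 → 17:35, same day
→ 2024-11-26 17:35 SSJ

2024-11-26 17:35 SSJ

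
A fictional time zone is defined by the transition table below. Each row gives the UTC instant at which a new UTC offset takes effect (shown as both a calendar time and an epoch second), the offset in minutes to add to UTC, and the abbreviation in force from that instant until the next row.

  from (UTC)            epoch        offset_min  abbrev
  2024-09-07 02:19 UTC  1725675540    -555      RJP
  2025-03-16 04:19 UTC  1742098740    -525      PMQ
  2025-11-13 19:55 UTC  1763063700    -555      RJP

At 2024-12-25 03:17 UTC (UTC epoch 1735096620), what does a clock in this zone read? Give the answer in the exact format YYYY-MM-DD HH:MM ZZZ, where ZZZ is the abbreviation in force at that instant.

Query: 2024-12-25 03:17 UTC
Rule 1/3 (RJP, -09:15): 2024-09-07 02:19 UTC ≤ query < 2025-03-16 04:19 UTC
3·60 + 17 - 555 = -358 min
-358 = -1·1440 + 1082; 1082 = 18·60 + 2 → 18:02, 2024-12-25 - 1 day = 2024-12-24
→ 2024-12-24 18:02 RJP

2024-12-24 18:02 RJP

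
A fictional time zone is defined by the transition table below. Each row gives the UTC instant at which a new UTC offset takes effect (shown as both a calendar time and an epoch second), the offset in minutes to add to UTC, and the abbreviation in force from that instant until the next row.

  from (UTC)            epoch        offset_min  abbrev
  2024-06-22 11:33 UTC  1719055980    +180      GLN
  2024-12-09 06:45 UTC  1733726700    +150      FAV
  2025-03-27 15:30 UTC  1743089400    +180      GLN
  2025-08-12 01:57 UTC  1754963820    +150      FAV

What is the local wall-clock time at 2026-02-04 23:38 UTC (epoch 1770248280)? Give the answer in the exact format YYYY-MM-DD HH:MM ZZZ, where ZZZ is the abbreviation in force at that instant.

2026-02-05 02:08 FAV

Query: 2026-02-04 23:38 UTC
Rule 4/4 (FAV, +02:30): 2025-08-12 01:57 UTC ≤ query < +∞
23·60 + 38 + 150 = 1568 min
1568 = 1·1440 + 128; 128 = 2·60 + 8 → 02:08, 2026-02-04 + 1 day = 2026-02-05
→ 2026-02-05 02:08 FAV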